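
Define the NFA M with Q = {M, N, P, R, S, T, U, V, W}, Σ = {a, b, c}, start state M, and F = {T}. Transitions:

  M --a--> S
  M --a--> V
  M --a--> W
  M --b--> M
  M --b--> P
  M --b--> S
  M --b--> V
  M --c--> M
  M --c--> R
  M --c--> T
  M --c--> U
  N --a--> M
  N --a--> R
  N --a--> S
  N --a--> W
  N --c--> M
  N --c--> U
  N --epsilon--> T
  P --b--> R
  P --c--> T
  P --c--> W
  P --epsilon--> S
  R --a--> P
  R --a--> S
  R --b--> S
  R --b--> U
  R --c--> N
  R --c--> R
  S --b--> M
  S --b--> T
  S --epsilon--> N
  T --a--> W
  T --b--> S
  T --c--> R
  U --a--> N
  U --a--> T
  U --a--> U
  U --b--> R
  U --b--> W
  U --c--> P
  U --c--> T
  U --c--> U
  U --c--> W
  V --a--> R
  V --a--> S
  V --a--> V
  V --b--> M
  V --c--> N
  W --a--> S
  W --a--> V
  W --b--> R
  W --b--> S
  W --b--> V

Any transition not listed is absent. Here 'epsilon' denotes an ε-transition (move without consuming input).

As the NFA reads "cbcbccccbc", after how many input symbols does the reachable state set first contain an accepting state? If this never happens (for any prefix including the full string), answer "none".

Start in {M}.
Read 'c': {M} → {M, R, T, U}.
None of the earlier sets intersect F, but {M, R, T, U} does.

1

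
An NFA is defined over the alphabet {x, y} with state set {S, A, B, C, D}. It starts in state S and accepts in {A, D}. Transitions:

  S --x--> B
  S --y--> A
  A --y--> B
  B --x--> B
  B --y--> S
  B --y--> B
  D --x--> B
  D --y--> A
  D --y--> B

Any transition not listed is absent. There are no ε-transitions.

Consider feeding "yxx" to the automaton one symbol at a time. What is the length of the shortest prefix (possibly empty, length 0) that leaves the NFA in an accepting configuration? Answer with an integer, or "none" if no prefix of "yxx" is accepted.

Start in {S}.
Read 'y': {S} → {A}.
None of the earlier sets intersect F, but {A} does.

1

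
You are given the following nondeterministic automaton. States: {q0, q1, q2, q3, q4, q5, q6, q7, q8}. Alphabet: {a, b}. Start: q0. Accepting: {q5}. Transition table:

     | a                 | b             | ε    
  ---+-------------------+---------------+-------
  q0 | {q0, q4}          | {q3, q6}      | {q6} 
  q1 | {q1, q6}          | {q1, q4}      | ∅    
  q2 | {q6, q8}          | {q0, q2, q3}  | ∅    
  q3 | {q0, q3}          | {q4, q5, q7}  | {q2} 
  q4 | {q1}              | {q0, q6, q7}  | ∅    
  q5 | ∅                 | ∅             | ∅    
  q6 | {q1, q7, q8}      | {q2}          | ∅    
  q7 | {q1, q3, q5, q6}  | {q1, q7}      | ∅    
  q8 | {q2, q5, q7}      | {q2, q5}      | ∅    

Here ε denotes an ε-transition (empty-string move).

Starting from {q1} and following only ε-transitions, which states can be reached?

Begin with {q1}.
No ε-moves leave this set, so the closure equals the set itself.

{q1}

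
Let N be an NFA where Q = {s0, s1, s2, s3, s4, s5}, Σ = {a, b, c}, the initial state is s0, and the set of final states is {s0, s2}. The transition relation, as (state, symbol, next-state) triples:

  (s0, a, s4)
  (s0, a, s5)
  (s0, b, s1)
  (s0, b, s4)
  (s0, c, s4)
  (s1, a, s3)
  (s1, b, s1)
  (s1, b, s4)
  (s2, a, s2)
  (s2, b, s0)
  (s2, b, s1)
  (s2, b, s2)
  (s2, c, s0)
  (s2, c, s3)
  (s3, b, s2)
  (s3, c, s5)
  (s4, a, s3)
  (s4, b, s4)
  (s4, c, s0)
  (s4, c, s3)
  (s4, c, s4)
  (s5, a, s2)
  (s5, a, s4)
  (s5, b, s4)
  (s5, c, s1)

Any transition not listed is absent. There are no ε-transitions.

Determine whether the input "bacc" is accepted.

No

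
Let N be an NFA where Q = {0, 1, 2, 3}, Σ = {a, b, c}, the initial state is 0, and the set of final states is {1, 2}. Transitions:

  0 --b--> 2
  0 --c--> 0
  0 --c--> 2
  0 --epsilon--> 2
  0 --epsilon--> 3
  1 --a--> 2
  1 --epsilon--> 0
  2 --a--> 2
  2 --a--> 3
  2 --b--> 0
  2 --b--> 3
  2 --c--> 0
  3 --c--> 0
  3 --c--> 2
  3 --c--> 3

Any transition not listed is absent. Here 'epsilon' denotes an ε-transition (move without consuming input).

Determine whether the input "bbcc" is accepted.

Yes

Start: ε-closure({0}) = {0, 2, 3}.
Read 'b': 0→{2}, 2→{0, 3}, 3→∅; now {0, 2, 3}.
Read 'b': 0→{2}, 2→{0, 3}, 3→∅; now {0, 2, 3}.
Read 'c': 0→{0, 2}, 2→{0}, 3→{0, 2, 3}; now {0, 2, 3}.
Read 'c': 0→{0, 2}, 2→{0}, 3→{0, 2, 3}; now {0, 2, 3}.
The final set {0, 2, 3} contains the accepting state 2.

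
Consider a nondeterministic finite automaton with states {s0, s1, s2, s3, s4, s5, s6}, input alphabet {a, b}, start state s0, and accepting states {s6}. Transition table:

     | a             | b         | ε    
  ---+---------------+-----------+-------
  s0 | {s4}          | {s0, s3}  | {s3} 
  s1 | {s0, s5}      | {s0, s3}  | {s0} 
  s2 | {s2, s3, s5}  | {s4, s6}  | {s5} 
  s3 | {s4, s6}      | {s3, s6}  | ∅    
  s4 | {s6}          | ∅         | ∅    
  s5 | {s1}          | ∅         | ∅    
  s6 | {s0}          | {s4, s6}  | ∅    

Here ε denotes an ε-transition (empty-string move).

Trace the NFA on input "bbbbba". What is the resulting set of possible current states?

{s0, s3, s4, s6}

Start: ε-closure({s0}) = {s0, s3}.
Read 'b': {s0, s3} → {s0, s3, s6}.
Read 'b': {s0, s3, s6} → {s0, s3, s4, s6}.
Read 'b': {s0, s3, s4, s6} → {s0, s3, s4, s6}.
Read 'b': {s0, s3, s4, s6} → {s0, s3, s4, s6}.
Read 'b': {s0, s3, s4, s6} → {s0, s3, s4, s6}.
Read 'a': {s0, s3, s4, s6} → {s0, s3, s4, s6}.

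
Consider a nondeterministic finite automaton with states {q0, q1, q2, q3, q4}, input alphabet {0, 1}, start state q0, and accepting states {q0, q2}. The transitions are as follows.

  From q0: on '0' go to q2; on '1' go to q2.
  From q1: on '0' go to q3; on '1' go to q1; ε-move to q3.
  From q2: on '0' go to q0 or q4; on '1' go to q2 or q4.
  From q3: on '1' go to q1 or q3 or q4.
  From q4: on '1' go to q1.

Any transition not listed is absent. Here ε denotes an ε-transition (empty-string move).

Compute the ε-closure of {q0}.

{q0}

Begin with {q0}.
No ε-moves leave this set, so the closure equals the set itself.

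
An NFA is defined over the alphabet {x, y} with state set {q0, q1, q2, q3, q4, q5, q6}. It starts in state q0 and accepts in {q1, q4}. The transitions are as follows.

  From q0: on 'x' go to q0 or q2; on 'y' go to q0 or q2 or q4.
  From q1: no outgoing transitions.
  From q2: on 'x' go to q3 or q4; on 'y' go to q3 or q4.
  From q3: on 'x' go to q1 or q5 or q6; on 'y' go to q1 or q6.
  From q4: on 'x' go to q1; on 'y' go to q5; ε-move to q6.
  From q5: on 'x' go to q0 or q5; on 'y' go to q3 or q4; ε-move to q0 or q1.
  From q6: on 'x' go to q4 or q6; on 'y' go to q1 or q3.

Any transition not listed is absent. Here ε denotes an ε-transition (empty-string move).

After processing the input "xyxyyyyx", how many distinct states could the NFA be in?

Start in {q0}.
Read 'x': q0→{q0, q2}; now {q0, q2}.
Read 'y': q0→{q0, q2, q4}, q2→{q3, q4}; union {q0, q2, q3, q4}; ε-closure = {q0, q2, q3, q4, q6}.
Read 'x': q0→{q0, q2}, q2→{q3, q4}, q3→{q1, q5, q6}, q4→{q1}, q6→{q4, q6}; now {q0, q1, q2, q3, q4, q5, q6}.
Read 'y': q0→{q0, q2, q4}, q1→∅, q2→{q3, q4}, q3→{q1, q6}, q4→{q5}, q5→{q3, q4}, q6→{q1, q3}; now {q0, q1, q2, q3, q4, q5, q6}.
Read 'y': q0→{q0, q2, q4}, q1→∅, q2→{q3, q4}, q3→{q1, q6}, q4→{q5}, q5→{q3, q4}, q6→{q1, q3}; now {q0, q1, q2, q3, q4, q5, q6}.
Read 'y': q0→{q0, q2, q4}, q1→∅, q2→{q3, q4}, q3→{q1, q6}, q4→{q5}, q5→{q3, q4}, q6→{q1, q3}; now {q0, q1, q2, q3, q4, q5, q6}.
Read 'y': q0→{q0, q2, q4}, q1→∅, q2→{q3, q4}, q3→{q1, q6}, q4→{q5}, q5→{q3, q4}, q6→{q1, q3}; now {q0, q1, q2, q3, q4, q5, q6}.
Read 'x': q0→{q0, q2}, q1→∅, q2→{q3, q4}, q3→{q1, q5, q6}, q4→{q1}, q5→{q0, q5}, q6→{q4, q6}; now {q0, q1, q2, q3, q4, q5, q6}.
That set has 7 states.

7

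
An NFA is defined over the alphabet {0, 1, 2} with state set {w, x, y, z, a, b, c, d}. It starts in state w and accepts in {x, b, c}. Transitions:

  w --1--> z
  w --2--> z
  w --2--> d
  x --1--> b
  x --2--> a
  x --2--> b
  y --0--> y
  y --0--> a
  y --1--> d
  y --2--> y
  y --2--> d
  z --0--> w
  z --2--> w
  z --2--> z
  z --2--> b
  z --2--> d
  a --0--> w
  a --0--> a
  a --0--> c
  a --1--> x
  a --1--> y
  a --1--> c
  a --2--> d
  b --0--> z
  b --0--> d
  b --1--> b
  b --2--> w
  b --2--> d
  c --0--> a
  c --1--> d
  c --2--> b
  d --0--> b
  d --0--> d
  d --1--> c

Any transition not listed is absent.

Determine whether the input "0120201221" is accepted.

No

Start in {w}.
Read '0': {w} → ∅.
The set is empty and remains empty for the remaining 9 symbols.
The final set ∅ contains no accepting state.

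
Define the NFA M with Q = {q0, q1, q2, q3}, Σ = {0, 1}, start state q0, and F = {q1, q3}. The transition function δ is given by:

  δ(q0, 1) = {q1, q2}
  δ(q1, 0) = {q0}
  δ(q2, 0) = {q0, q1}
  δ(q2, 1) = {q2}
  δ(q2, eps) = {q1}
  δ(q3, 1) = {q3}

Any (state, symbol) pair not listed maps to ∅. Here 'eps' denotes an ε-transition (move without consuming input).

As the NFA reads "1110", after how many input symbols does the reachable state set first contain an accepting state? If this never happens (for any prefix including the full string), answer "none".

Start in {q0}.
Read '1': {q0} → {q1, q2}.
None of the earlier sets intersect F, but {q1, q2} does.

1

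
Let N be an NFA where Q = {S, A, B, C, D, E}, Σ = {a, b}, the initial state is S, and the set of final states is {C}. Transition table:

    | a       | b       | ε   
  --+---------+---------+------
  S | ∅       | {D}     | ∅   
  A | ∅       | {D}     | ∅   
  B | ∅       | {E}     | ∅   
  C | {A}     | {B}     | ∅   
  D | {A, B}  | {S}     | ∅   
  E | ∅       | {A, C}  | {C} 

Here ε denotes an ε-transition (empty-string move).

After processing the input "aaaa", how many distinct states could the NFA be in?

Start in {S}.
Read 'a': {S} → ∅.
The set is empty and remains empty for the remaining 3 symbols.
That set has 0 states.

0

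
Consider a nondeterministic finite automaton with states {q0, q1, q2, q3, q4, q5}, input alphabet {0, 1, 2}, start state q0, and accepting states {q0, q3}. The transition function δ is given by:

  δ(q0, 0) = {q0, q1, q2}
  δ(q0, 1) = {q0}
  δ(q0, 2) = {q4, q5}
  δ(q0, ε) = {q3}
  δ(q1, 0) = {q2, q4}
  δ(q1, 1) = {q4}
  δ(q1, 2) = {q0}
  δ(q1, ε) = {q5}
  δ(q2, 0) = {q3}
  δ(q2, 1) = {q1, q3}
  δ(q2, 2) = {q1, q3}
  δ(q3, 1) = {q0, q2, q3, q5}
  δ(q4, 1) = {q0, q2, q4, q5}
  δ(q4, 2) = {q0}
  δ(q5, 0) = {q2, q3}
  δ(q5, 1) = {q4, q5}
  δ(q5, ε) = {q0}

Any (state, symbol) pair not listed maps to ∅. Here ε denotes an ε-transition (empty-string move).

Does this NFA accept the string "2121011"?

Yes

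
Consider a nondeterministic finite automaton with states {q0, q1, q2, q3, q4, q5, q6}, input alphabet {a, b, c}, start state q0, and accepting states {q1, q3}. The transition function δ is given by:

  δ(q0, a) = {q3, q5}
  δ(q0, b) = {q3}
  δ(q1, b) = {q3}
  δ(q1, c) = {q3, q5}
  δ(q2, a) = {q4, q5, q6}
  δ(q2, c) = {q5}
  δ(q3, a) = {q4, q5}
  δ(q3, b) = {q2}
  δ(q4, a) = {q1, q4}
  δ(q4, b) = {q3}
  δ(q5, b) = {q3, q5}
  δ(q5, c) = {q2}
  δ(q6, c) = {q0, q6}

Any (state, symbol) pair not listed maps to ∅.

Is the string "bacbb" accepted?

No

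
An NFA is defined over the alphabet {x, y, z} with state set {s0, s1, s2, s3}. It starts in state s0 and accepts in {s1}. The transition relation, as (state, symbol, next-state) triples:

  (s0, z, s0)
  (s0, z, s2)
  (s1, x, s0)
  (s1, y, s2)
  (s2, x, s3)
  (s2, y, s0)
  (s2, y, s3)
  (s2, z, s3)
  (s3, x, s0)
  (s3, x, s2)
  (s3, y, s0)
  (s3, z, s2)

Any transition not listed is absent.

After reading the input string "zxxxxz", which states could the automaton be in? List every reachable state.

{s0, s2, s3}

Start in {s0}.
Read 'z': {s0} → {s0, s2}.
Read 'x': {s0, s2} → {s3}.
Read 'x': {s3} → {s0, s2}.
Read 'x': {s0, s2} → {s3}.
Read 'x': {s3} → {s0, s2}.
Read 'z': {s0, s2} → {s0, s2, s3}.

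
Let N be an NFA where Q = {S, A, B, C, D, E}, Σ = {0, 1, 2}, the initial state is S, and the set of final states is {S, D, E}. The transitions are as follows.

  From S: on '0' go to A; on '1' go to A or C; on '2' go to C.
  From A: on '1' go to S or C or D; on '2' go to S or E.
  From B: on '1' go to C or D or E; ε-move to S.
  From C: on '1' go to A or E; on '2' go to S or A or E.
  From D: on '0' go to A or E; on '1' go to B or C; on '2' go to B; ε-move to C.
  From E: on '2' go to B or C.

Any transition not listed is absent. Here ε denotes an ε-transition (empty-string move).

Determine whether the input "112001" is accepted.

Start in {S}.
Read '1': S→{A, C}; now {A, C}.
Read '1': A→{S, C, D}, C→{A, E}; now {S, A, C, D, E}.
Read '2': S→{C}, A→{S, E}, C→{S, A, E}, D→{B}, E→{B, C}; now {S, A, B, C, E}.
Read '0': S→{A}, A→∅, B→∅, C→∅, E→∅; now {A}.
Read '0': A→∅; now ∅.
The set is empty and remains empty for the remaining 1 symbol.
The final set ∅ contains no accepting state.

No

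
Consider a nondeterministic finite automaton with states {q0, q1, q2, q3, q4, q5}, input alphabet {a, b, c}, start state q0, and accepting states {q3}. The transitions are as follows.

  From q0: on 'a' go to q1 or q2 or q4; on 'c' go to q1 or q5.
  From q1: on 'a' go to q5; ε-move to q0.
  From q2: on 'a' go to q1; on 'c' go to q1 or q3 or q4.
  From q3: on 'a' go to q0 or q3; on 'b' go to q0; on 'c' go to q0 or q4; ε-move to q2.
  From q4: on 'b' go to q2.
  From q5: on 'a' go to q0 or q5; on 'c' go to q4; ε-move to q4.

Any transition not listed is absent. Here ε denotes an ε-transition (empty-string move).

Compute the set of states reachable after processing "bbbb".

Start in {q0}.
Read 'b': {q0} → ∅.
The set is empty and remains empty for the remaining 3 symbols.

∅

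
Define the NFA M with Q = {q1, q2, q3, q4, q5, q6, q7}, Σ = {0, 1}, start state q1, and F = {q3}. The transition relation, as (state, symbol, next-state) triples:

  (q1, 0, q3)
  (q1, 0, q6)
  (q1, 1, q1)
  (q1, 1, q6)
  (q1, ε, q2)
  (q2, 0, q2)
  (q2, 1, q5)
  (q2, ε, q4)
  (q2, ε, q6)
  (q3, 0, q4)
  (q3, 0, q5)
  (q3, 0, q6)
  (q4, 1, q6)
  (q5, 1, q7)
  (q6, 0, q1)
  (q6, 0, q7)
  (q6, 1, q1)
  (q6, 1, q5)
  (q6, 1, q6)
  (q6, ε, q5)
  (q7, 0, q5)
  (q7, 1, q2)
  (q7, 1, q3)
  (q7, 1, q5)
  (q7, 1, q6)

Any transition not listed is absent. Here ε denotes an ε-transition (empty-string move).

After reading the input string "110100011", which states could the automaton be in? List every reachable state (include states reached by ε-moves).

{q1, q2, q3, q4, q5, q6, q7}

Start: ε-closure({q1}) = {q1, q2, q4, q5, q6}.
Read '1': q1→{q1, q6}, q2→{q5}, q4→{q6}, q5→{q7}, q6→{q1, q5, q6}; union {q1, q5, q6, q7}; ε-closure = {q1, q2, q4, q5, q6, q7}.
Read '1': q1→{q1, q6}, q2→{q5}, q4→{q6}, q5→{q7}, q6→{q1, q5, q6}, q7→{q2, q3, q5, q6}; union {q1, q2, q3, q5, q6, q7}; ε-closure = {q1, q2, q3, q4, q5, q6, q7}.
Read '0': q1→{q3, q6}, q2→{q2}, q3→{q4, q5, q6}, q4→∅, q5→∅, q6→{q1, q7}, q7→{q5}; now {q1, q2, q3, q4, q5, q6, q7}.
Read '1': q1→{q1, q6}, q2→{q5}, q3→∅, q4→{q6}, q5→{q7}, q6→{q1, q5, q6}, q7→{q2, q3, q5, q6}; union {q1, q2, q3, q5, q6, q7}; ε-closure = {q1, q2, q3, q4, q5, q6, q7}.
Read '0': q1→{q3, q6}, q2→{q2}, q3→{q4, q5, q6}, q4→∅, q5→∅, q6→{q1, q7}, q7→{q5}; now {q1, q2, q3, q4, q5, q6, q7}.
Read '0': q1→{q3, q6}, q2→{q2}, q3→{q4, q5, q6}, q4→∅, q5→∅, q6→{q1, q7}, q7→{q5}; now {q1, q2, q3, q4, q5, q6, q7}.
Read '0': q1→{q3, q6}, q2→{q2}, q3→{q4, q5, q6}, q4→∅, q5→∅, q6→{q1, q7}, q7→{q5}; now {q1, q2, q3, q4, q5, q6, q7}.
Read '1': q1→{q1, q6}, q2→{q5}, q3→∅, q4→{q6}, q5→{q7}, q6→{q1, q5, q6}, q7→{q2, q3, q5, q6}; union {q1, q2, q3, q5, q6, q7}; ε-closure = {q1, q2, q3, q4, q5, q6, q7}.
Read '1': q1→{q1, q6}, q2→{q5}, q3→∅, q4→{q6}, q5→{q7}, q6→{q1, q5, q6}, q7→{q2, q3, q5, q6}; union {q1, q2, q3, q5, q6, q7}; ε-closure = {q1, q2, q3, q4, q5, q6, q7}.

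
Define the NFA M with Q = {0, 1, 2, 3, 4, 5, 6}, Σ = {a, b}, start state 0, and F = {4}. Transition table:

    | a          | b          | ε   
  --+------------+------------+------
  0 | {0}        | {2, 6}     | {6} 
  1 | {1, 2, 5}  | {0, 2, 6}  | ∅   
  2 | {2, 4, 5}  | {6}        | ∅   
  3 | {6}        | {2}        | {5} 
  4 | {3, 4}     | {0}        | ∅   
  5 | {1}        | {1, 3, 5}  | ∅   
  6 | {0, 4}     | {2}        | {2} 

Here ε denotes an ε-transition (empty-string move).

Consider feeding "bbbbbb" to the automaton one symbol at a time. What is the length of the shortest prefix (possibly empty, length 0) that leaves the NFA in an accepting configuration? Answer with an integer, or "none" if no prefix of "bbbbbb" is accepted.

none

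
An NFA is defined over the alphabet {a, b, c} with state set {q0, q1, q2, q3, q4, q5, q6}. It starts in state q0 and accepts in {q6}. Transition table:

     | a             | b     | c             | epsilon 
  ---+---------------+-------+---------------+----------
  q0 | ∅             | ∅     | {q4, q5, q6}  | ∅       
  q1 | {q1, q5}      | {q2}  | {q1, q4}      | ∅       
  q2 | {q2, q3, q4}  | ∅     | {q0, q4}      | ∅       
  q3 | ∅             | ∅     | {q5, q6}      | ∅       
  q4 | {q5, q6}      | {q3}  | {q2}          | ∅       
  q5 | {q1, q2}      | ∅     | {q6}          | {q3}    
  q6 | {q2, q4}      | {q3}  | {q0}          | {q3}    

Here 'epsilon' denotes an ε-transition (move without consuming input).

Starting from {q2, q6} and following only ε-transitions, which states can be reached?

{q2, q3, q6}

Begin with {q2, q6}.
ε-move q6 → q3; add q3.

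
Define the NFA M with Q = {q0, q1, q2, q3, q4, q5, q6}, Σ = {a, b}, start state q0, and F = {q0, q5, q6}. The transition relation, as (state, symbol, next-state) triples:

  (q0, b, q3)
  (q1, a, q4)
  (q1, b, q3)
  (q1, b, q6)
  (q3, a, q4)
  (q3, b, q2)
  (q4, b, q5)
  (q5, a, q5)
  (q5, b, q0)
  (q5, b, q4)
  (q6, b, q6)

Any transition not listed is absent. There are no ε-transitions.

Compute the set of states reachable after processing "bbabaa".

Start in {q0}.
Read 'b': {q0} → {q3}.
Read 'b': {q3} → {q2}.
Read 'a': {q2} → ∅.
The set is empty and remains empty for the remaining 3 symbols.

∅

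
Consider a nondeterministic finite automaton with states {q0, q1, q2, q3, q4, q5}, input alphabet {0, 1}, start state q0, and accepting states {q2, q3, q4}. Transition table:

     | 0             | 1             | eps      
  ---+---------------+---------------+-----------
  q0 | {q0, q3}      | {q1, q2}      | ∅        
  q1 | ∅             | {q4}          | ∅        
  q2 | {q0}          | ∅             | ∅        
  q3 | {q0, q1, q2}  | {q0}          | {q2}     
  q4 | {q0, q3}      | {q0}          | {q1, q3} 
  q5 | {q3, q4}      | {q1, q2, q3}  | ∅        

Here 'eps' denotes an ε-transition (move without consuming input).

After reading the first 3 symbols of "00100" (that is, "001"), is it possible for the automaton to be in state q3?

Start in {q0}.
Read '0': q0→{q0, q3}; union {q0, q3}; ε-closure = {q0, q2, q3}.
Read '0': q0→{q0, q3}, q2→{q0}, q3→{q0, q1, q2}; now {q0, q1, q2, q3}.
Read '1': q0→{q1, q2}, q1→{q4}, q2→∅, q3→{q0}; union {q0, q1, q2, q4}; ε-closure = {q0, q1, q2, q3, q4}.
State q3 is in {q0, q1, q2, q3, q4}.

Yes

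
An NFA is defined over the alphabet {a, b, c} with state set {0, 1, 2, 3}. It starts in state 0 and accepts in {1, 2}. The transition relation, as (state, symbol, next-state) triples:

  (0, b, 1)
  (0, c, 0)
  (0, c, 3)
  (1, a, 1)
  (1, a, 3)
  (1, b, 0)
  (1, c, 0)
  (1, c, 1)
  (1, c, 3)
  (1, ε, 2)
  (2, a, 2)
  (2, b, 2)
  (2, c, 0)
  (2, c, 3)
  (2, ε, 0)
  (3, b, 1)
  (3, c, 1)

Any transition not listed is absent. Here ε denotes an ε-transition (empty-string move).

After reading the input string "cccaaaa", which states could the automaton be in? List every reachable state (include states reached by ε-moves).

{0, 1, 2, 3}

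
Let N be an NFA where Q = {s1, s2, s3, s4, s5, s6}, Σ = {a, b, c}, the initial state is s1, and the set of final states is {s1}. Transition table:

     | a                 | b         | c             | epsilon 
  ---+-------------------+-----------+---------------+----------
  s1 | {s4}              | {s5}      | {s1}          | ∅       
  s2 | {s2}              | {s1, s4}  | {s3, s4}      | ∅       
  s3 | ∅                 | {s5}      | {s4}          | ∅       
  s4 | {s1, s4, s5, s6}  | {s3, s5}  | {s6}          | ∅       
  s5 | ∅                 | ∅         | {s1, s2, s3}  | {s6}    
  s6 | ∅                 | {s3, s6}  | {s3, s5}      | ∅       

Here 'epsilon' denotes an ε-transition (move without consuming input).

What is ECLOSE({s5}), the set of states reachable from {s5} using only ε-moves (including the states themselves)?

{s5, s6}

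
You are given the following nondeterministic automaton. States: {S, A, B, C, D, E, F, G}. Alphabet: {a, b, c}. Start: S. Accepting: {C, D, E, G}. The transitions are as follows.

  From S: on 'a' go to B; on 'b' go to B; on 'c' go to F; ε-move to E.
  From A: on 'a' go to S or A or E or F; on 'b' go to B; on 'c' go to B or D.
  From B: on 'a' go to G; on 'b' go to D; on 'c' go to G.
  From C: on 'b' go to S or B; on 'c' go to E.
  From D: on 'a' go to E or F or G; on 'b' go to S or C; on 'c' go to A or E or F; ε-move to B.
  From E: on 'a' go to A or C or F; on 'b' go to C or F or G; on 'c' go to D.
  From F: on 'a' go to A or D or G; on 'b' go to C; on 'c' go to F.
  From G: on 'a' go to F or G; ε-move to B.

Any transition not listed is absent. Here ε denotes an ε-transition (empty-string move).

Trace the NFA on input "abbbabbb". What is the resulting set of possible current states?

Start: ε-closure({S}) = {S, E}.
Read 'a': S→{B}, E→{A, C, F}; now {A, B, C, F}.
Read 'b': A→{B}, B→{D}, C→{S, B}, F→{C}; union {S, B, C, D}; ε-closure = {S, B, C, D, E}.
Read 'b': S→{B}, B→{D}, C→{S, B}, D→{S, C}, E→{C, F, G}; union {S, B, C, D, F, G}; ε-closure = {S, B, C, D, E, F, G}.
Read 'b': S→{B}, B→{D}, C→{S, B}, D→{S, C}, E→{C, F, G}, F→{C}, G→∅; union {S, B, C, D, F, G}; ε-closure = {S, B, C, D, E, F, G}.
Read 'a': S→{B}, B→{G}, C→∅, D→{E, F, G}, E→{A, C, F}, F→{A, D, G}, G→{F, G}; now {A, B, C, D, E, F, G}.
Read 'b': A→{B}, B→{D}, C→{S, B}, D→{S, C}, E→{C, F, G}, F→{C}, G→∅; union {S, B, C, D, F, G}; ε-closure = {S, B, C, D, E, F, G}.
Read 'b': S→{B}, B→{D}, C→{S, B}, D→{S, C}, E→{C, F, G}, F→{C}, G→∅; union {S, B, C, D, F, G}; ε-closure = {S, B, C, D, E, F, G}.
Read 'b': S→{B}, B→{D}, C→{S, B}, D→{S, C}, E→{C, F, G}, F→{C}, G→∅; union {S, B, C, D, F, G}; ε-closure = {S, B, C, D, E, F, G}.

{S, B, C, D, E, F, G}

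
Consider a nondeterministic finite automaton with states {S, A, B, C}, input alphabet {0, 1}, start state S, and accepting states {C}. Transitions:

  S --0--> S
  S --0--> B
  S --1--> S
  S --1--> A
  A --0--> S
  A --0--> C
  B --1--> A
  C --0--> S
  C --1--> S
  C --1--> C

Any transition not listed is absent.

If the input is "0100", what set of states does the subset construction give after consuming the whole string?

Start in {S}.
Read '0': S→{S, B}; now {S, B}.
Read '1': S→{S, A}, B→{A}; now {S, A}.
Read '0': S→{S, B}, A→{S, C}; now {S, B, C}.
Read '0': S→{S, B}, B→∅, C→{S}; now {S, B}.

{S, B}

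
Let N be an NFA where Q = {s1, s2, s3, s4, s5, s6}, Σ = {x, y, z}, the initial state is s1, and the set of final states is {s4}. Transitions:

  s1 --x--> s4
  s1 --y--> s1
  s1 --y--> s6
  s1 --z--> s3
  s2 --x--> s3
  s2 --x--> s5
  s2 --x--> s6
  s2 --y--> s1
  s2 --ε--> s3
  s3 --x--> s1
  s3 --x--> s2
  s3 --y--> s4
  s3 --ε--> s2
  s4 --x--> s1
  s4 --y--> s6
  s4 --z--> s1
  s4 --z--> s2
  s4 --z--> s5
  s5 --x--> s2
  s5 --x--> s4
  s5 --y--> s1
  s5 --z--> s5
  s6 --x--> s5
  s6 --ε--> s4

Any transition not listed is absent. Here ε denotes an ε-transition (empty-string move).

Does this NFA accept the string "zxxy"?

Yes

Start in {s1}.
Read 'z': {s1} → {s2, s3}.
Read 'x': {s2, s3} → {s1, s2, s3, s4, s5, s6}.
Read 'x': {s1, s2, s3, s4, s5, s6} → {s1, s2, s3, s4, s5, s6}.
Read 'y': {s1, s2, s3, s4, s5, s6} → {s1, s4, s6}.
The final set {s1, s4, s6} contains the accepting state s4.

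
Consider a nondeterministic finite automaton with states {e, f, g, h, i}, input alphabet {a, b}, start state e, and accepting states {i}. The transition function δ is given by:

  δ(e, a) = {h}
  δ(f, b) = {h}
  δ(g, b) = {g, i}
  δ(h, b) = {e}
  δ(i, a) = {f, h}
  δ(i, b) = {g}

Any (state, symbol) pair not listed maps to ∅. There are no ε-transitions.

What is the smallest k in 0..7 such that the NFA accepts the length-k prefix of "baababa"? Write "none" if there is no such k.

none

Start in {e}.
Read 'b': e→∅; now ∅.
The set is empty and remains empty for the remaining 6 symbols.
No reachable set along the way intersects F.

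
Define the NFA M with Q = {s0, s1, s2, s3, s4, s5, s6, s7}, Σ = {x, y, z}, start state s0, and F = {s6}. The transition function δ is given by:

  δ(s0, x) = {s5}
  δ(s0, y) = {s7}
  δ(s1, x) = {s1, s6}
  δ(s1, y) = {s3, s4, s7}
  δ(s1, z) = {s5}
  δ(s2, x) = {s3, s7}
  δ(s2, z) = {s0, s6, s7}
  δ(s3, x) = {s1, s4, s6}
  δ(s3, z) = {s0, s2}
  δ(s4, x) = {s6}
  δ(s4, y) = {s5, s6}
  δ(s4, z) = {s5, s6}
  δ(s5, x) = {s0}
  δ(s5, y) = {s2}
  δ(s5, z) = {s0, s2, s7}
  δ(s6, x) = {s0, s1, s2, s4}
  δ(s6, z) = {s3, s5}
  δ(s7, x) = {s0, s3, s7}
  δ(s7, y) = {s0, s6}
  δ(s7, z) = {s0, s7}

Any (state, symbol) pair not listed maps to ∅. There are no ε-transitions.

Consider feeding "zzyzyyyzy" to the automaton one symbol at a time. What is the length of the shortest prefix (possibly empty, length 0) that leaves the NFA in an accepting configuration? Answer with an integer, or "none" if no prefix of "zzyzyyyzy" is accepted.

none

Start in {s0}.
Read 'z': s0→∅; now ∅.
The set is empty and remains empty for the remaining 8 symbols.
No reachable set along the way intersects F.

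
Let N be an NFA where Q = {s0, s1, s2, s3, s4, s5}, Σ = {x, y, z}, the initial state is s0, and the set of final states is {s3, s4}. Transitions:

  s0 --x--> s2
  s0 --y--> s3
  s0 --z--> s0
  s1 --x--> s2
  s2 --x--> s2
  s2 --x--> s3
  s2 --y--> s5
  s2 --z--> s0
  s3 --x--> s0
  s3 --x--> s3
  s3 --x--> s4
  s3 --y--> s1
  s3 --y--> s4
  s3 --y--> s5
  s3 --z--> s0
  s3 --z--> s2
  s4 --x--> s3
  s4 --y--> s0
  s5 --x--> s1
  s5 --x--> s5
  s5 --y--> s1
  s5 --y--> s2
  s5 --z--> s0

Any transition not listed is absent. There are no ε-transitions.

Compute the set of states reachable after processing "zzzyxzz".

Start in {s0}.
Read 'z': s0→{s0}; now {s0}.
Read 'z': s0→{s0}; now {s0}.
Read 'z': s0→{s0}; now {s0}.
Read 'y': s0→{s3}; now {s3}.
Read 'x': s3→{s0, s3, s4}; now {s0, s3, s4}.
Read 'z': s0→{s0}, s3→{s0, s2}, s4→∅; now {s0, s2}.
Read 'z': s0→{s0}, s2→{s0}; now {s0}.

{s0}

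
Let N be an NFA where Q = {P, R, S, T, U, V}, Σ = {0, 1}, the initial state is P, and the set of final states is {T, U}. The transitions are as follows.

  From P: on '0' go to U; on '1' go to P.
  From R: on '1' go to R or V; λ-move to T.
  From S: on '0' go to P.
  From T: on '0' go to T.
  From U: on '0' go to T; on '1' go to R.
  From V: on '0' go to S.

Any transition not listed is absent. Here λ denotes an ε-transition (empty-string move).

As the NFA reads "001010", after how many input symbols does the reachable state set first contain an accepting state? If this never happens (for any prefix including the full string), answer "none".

Start in {P}.
Read '0': P→{U}; now {U}.
None of the earlier sets intersect F, but {U} does.

1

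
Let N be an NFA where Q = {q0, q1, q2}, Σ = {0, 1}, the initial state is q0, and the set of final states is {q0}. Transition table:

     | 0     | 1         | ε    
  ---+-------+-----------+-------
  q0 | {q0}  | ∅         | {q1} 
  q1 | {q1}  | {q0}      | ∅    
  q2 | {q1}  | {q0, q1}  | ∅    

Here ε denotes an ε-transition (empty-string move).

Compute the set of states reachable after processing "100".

{q0, q1}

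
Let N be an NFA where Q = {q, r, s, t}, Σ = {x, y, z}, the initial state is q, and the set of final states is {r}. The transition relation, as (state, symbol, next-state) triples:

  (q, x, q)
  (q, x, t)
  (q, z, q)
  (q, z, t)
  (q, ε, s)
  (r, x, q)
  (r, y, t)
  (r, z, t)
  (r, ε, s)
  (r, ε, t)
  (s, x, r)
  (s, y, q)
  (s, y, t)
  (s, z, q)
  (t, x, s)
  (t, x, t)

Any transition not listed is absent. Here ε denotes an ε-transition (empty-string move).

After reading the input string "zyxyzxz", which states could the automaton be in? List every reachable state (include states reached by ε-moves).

Start: ε-closure({q}) = {q, s}.
Read 'z': q→{q, t}, s→{q}; union {q, t}; ε-closure = {q, s, t}.
Read 'y': q→∅, s→{q, t}, t→∅; union {q, t}; ε-closure = {q, s, t}.
Read 'x': q→{q, t}, s→{r}, t→{s, t}; now {q, r, s, t}.
Read 'y': q→∅, r→{t}, s→{q, t}, t→∅; union {q, t}; ε-closure = {q, s, t}.
Read 'z': q→{q, t}, s→{q}, t→∅; union {q, t}; ε-closure = {q, s, t}.
Read 'x': q→{q, t}, s→{r}, t→{s, t}; now {q, r, s, t}.
Read 'z': q→{q, t}, r→{t}, s→{q}, t→∅; union {q, t}; ε-closure = {q, s, t}.

{q, s, t}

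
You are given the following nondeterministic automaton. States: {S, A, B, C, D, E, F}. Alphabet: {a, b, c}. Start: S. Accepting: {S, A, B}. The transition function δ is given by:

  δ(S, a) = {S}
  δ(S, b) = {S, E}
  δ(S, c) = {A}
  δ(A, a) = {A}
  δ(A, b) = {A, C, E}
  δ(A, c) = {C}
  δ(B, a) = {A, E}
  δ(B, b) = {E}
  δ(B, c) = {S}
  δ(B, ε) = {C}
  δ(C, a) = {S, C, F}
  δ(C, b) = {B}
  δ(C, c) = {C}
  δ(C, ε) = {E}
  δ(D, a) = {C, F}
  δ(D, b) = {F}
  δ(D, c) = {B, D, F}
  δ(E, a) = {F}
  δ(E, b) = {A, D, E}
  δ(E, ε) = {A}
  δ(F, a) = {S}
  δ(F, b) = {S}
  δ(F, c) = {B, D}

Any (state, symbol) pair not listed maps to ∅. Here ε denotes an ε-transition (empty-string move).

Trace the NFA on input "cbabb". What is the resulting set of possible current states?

{S, A, B, C, D, E, F}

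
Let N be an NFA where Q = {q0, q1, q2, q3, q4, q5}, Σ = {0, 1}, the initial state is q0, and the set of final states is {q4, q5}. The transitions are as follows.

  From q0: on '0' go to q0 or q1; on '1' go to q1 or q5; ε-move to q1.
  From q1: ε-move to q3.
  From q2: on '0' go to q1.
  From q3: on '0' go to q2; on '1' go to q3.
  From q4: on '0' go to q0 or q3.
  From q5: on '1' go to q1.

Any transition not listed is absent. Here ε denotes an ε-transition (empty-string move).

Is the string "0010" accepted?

Start: ε-closure({q0}) = {q0, q1, q3}.
Read '0': q0→{q0, q1}, q1→∅, q3→{q2}; union {q0, q1, q2}; ε-closure = {q0, q1, q2, q3}.
Read '0': q0→{q0, q1}, q1→∅, q2→{q1}, q3→{q2}; union {q0, q1, q2}; ε-closure = {q0, q1, q2, q3}.
Read '1': q0→{q1, q5}, q1→∅, q2→∅, q3→{q3}; now {q1, q3, q5}.
Read '0': q1→∅, q3→{q2}, q5→∅; now {q2}.
The final set {q2} contains no accepting state.

No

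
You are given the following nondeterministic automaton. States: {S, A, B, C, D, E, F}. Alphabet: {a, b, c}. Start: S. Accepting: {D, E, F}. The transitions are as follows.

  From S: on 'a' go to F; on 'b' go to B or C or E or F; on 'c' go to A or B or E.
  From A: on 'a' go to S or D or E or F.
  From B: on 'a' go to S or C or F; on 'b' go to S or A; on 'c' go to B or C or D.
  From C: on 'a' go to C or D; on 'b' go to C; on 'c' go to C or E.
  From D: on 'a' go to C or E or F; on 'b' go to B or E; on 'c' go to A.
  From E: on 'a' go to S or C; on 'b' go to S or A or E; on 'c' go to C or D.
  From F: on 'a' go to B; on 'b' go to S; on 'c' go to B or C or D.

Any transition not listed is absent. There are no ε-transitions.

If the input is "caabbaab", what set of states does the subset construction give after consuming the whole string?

{S, A, B, C, E, F}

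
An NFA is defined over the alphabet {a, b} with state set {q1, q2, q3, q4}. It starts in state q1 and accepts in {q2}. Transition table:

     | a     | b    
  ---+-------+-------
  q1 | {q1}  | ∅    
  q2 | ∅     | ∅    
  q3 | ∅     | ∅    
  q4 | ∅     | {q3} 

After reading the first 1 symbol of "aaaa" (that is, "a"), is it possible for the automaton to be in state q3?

Start in {q1}.
Read 'a': {q1} → {q1}.
State q3 is not in {q1}.

No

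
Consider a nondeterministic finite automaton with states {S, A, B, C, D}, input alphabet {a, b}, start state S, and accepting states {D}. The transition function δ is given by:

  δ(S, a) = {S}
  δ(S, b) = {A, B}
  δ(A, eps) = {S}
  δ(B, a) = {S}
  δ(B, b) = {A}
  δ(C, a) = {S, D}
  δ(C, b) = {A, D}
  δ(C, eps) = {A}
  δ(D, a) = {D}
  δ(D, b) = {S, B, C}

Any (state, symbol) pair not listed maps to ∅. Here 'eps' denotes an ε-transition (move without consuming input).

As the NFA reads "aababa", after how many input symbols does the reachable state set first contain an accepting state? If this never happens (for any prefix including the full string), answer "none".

Start in {S}.
Read 'a': S→{S}; now {S}.
Read 'a': S→{S}; now {S}.
Read 'b': S→{A, B}; union {A, B}; ε-closure = {S, A, B}.
Read 'a': S→{S}, A→∅, B→{S}; now {S}.
Read 'b': S→{A, B}; union {A, B}; ε-closure = {S, A, B}.
Read 'a': S→{S}, A→∅, B→{S}; now {S}.
No reachable set along the way intersects F.

none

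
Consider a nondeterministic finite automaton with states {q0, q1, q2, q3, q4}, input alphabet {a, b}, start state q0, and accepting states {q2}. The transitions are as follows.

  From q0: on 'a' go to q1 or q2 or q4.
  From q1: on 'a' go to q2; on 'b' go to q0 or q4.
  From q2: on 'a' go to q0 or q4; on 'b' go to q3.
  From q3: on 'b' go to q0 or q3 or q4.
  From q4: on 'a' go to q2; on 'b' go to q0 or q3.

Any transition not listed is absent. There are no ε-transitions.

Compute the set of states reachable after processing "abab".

Start in {q0}.
Read 'a': q0→{q1, q2, q4}; now {q1, q2, q4}.
Read 'b': q1→{q0, q4}, q2→{q3}, q4→{q0, q3}; now {q0, q3, q4}.
Read 'a': q0→{q1, q2, q4}, q3→∅, q4→{q2}; now {q1, q2, q4}.
Read 'b': q1→{q0, q4}, q2→{q3}, q4→{q0, q3}; now {q0, q3, q4}.

{q0, q3, q4}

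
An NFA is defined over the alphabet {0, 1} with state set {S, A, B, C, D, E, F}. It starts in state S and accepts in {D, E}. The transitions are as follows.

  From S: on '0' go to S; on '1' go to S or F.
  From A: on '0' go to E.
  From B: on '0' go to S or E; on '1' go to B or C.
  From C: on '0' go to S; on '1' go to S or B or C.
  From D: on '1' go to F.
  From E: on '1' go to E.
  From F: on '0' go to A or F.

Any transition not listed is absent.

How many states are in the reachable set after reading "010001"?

Start in {S}.
Read '0': S→{S}; now {S}.
Read '1': S→{S, F}; now {S, F}.
Read '0': S→{S}, F→{A, F}; now {S, A, F}.
Read '0': S→{S}, A→{E}, F→{A, F}; now {S, A, E, F}.
Read '0': S→{S}, A→{E}, E→∅, F→{A, F}; now {S, A, E, F}.
Read '1': S→{S, F}, A→∅, E→{E}, F→∅; now {S, E, F}.
That set has 3 states.

3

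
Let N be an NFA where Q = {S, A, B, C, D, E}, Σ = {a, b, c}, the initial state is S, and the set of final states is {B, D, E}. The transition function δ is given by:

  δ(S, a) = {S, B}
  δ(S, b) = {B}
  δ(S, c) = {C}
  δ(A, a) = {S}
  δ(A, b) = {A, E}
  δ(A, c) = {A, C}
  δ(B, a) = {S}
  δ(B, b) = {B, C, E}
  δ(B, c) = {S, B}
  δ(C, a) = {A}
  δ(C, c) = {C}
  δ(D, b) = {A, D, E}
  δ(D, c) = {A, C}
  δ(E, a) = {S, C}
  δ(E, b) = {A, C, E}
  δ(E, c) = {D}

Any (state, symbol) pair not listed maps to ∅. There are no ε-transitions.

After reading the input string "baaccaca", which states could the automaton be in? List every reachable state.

Start in {S}.
Read 'b': S→{B}; now {B}.
Read 'a': B→{S}; now {S}.
Read 'a': S→{S, B}; now {S, B}.
Read 'c': S→{C}, B→{S, B}; now {S, B, C}.
Read 'c': S→{C}, B→{S, B}, C→{C}; now {S, B, C}.
Read 'a': S→{S, B}, B→{S}, C→{A}; now {S, A, B}.
Read 'c': S→{C}, A→{A, C}, B→{S, B}; now {S, A, B, C}.
Read 'a': S→{S, B}, A→{S}, B→{S}, C→{A}; now {S, A, B}.

{S, A, B}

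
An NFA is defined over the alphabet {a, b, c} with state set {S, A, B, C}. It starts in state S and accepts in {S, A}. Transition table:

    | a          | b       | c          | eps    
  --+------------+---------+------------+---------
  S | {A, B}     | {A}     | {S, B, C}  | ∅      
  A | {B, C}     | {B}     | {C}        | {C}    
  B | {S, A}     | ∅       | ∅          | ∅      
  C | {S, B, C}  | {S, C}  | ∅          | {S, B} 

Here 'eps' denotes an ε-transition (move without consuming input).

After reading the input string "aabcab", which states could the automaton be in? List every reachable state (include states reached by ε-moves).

{S, A, B, C}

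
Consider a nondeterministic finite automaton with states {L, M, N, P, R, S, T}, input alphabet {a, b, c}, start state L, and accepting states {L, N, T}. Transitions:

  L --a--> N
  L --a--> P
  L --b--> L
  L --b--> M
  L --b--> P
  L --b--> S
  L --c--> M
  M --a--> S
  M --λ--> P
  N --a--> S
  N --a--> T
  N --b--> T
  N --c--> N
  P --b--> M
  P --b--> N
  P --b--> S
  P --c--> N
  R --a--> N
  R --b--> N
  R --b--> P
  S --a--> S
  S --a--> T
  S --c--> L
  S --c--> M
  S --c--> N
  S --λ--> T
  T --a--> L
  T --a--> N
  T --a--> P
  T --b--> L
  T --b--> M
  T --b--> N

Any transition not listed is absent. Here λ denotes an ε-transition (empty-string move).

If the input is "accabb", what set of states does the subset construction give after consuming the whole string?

Start in {L}.
Read 'a': L→{N, P}; now {N, P}.
Read 'c': N→{N}, P→{N}; now {N}.
Read 'c': N→{N}; now {N}.
Read 'a': N→{S, T}; now {S, T}.
Read 'b': S→∅, T→{L, M, N}; union {L, M, N}; ε-closure = {L, M, N, P}.
Read 'b': L→{L, M, P, S}, M→∅, N→{T}, P→{M, N, S}; now {L, M, N, P, S, T}.

{L, M, N, P, S, T}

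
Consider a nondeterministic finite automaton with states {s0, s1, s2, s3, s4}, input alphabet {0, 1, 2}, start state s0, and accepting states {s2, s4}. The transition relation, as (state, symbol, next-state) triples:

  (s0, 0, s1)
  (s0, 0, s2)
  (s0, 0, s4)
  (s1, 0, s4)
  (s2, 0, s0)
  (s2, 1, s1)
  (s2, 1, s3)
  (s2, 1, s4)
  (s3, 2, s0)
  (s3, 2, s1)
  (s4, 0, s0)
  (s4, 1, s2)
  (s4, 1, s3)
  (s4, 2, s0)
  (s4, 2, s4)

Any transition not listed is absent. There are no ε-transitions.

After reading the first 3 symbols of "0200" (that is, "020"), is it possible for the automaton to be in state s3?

No

Start in {s0}.
Read '0': s0→{s1, s2, s4}; now {s1, s2, s4}.
Read '2': s1→∅, s2→∅, s4→{s0, s4}; now {s0, s4}.
Read '0': s0→{s1, s2, s4}, s4→{s0}; now {s0, s1, s2, s4}.
State s3 is not in {s0, s1, s2, s4}.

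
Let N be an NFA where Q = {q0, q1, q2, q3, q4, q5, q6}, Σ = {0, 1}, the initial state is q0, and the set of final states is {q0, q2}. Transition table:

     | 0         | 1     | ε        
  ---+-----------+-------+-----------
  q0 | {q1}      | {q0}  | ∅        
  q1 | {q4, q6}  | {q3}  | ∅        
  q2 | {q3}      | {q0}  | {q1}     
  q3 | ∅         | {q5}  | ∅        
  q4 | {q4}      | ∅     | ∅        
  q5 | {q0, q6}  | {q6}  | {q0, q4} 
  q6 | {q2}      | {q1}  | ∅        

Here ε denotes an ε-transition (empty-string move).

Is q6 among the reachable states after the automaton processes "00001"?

No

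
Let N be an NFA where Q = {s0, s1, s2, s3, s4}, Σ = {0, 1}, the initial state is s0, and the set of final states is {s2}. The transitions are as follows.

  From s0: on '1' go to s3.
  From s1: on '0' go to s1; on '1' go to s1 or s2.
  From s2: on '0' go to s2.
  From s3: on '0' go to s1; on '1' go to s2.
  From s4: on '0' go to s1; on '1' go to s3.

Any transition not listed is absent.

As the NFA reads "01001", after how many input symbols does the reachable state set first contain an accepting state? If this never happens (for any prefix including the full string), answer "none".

none

Start in {s0}.
Read '0': s0→∅; now ∅.
The set is empty and remains empty for the remaining 4 symbols.
No reachable set along the way intersects F.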